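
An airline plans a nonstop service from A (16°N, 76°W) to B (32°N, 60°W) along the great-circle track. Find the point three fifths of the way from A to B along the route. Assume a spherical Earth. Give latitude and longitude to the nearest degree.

≈ (26°N, 67°W)

Convert each endpoint to a unit vector on the sphere (x = cos φ cos λ, y = cos φ sin λ, z = sin φ).
The central angle between the endpoints is δ = arccos(p₁·p₂) ≈ 0.377 rad (21.6°).
Interpolate at f = 3/5 with slerp weights a = sin((1−f)δ)/sin δ ≈ 0.408, b = sin(fδ)/sin δ ≈ 0.609.
p = a·p₁ + b·p₂ ≈ (0.353, -0.828, 0.435); φ = arcsin(p_z) ≈ 25.81°, λ = atan2(p_y, p_x) ≈ -66.90°.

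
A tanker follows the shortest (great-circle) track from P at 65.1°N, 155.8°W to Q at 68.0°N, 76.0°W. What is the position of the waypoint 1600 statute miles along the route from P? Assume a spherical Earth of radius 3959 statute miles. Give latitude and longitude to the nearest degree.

Convert each endpoint to a unit vector on the sphere (x = cos φ cos λ, y = cos φ sin λ, z = sin φ).
The central angle between the endpoints is δ = arccos(p₁·p₂) ≈ 0.518 rad (29.7°). The total great-circle distance is δ·R ≈ 0.518 × 3959 ≈ 2050 mi, so the target fraction is f = 1600/2050 ≈ 0.781.
Interpolate at f ≈ 0.781 with slerp weights a = sin((1−f)δ)/sin δ ≈ 0.229, b = sin(fδ)/sin δ ≈ 0.795.
p = a·p₁ + b·p₂ ≈ (-0.016, -0.328, 0.944); φ = arcsin(p_z) ≈ 70.81°, λ = atan2(p_y, p_x) ≈ -92.79°.

≈ 71°N, 93°W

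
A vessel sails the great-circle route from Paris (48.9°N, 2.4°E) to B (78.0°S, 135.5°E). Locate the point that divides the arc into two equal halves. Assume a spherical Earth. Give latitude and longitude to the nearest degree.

Write both endpoints as unit vectors p₁, p₂ with components (cos φ cos λ, cos φ sin λ, sin φ).
The central angle between the endpoints is δ = arccos(p₁·p₂) ≈ 2.551 rad (146.1°).
Interpolate at f = 1/2 with slerp weights a = sin((1−f)δ)/sin δ ≈ 1.717, b = sin(fδ)/sin δ ≈ 1.717.
p = a·p₁ + b·p₂ ≈ (0.873, 0.298, -0.386); φ = arcsin(p_z) ≈ -22.69°, λ = atan2(p_y, p_x) ≈ 18.81°.

≈ (23°S, 19°E)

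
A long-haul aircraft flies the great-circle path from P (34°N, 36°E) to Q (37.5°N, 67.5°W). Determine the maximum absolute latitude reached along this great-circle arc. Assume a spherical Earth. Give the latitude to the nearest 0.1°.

≈ 49.4°N

The great circle lies in the plane with unit normal n̂ = (p₁ × p₂)/|p₁ × p₂|.
Here n̂_z ≈ -0.651; the vertex latitude is φ_max = arccos|n̂_z| ≈ 49.4°.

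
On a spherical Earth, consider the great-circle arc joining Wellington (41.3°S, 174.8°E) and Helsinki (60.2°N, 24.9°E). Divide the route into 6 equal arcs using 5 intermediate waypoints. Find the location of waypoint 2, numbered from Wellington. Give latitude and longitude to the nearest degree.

Write both endpoints as unit vectors p₁, p₂ with components (cos φ cos λ, cos φ sin λ, sin φ).
The central angle between the endpoints is δ = arccos(p₁·p₂) ≈ 2.681 rad (153.6°).
Interpolate at f = 2/6 with slerp weights a = sin((1−f)δ)/sin δ ≈ 2.197, b = sin(fδ)/sin δ ≈ 1.753.
p = a·p₁ + b·p₂ ≈ (-0.853, 0.516, 0.071); φ = arcsin(p_z) ≈ 4.09°, λ = atan2(p_y, p_x) ≈ 148.82°.

≈ 4°N, 149°E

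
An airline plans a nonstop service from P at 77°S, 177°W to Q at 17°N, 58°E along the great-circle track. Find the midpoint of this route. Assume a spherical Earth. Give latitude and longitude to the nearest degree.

From cos δ = sin φ₁ sin φ₂ + cos φ₁ cos φ₂ cos Δλ, the central angle is δ ≈ 1.991 rad (114.1°).
Interpolate at f = 1/2 with slerp weights a = sin((1−f)δ)/sin δ ≈ 0.919, b = sin(fδ)/sin δ ≈ 0.919.
p = a·p₁ + b·p₂ ≈ (0.259, 0.735, -0.627); φ = arcsin(p_z) ≈ -38.82°, λ = atan2(p_y, p_x) ≈ 70.56°.

≈ 39°S, 71°E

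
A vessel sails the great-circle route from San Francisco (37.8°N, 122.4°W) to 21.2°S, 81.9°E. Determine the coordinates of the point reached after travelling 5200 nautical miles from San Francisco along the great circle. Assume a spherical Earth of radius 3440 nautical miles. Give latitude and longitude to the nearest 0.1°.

Convert each endpoint to a unit vector on the sphere (x = cos φ cos λ, y = cos φ sin λ, z = sin φ).
The central angle between the endpoints is δ = arccos(p₁·p₂) ≈ 2.675 rad (153.3°). The total great-circle distance is δ·R ≈ 2.675 × 3440 ≈ 9202 nmi, so the target fraction is f = 5200/9202 ≈ 0.565.
Interpolate at f ≈ 0.565 with slerp weights a = sin((1−f)δ)/sin δ ≈ 2.040, b = sin(fδ)/sin δ ≈ 2.219.
p = a·p₁ + b·p₂ ≈ (-0.572, 0.687, 0.448); φ = arcsin(p_z) ≈ 26.64°, λ = atan2(p_y, p_x) ≈ 129.82°.

≈ 26.6°N, 129.8°E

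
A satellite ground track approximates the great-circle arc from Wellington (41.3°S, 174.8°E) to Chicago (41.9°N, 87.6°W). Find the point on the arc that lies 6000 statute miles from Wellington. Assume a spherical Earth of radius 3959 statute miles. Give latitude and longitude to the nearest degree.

≈ 20°N, 119°W

Convert each endpoint to a unit vector on the sphere (x = cos φ cos λ, y = cos φ sin λ, z = sin φ).
The central angle between the endpoints is δ = arccos(p₁·p₂) ≈ 2.111 rad (121.0°). The total great-circle distance is δ·R ≈ 2.111 × 3959 ≈ 8359 mi, so the target fraction is f = 6000/8359 ≈ 0.718.
Interpolate at f ≈ 0.718 with slerp weights a = sin((1−f)δ)/sin δ ≈ 0.655, b = sin(fδ)/sin δ ≈ 1.165.
p = a·p₁ + b·p₂ ≈ (-0.454, -0.821, 0.346); φ = arcsin(p_z) ≈ 20.22°, λ = atan2(p_y, p_x) ≈ -118.90°.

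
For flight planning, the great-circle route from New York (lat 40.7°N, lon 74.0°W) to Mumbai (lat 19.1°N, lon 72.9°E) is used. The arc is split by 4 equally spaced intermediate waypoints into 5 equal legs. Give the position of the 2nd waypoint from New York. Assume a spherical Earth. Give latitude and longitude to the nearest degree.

Convert each endpoint to a unit vector on the sphere (x = cos φ cos λ, y = cos φ sin λ, z = sin φ).
The central angle between the endpoints is δ = arccos(p₁·p₂) ≈ 1.968 rad (112.8°).
Interpolate at f = 2/5 with slerp weights a = sin((1−f)δ)/sin δ ≈ 1.003, b = sin(fδ)/sin δ ≈ 0.768.
p = a·p₁ + b·p₂ ≈ (0.423, -0.037, 0.905); φ = arcsin(p_z) ≈ 64.87°, λ = atan2(p_y, p_x) ≈ -5.02°.

≈ lat 65°N, lon 5°W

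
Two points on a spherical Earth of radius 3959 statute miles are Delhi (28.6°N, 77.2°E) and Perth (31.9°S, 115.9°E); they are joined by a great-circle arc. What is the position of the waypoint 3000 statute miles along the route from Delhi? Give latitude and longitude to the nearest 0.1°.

Write both endpoints as unit vectors p₁, p₂ with components (cos φ cos λ, cos φ sin λ, sin φ).
The central angle between the endpoints is δ = arccos(p₁·p₂) ≈ 1.236 rad (70.8°). The total great-circle distance is δ·R ≈ 1.236 × 3959 ≈ 4893 mi, so the target fraction is f = 3000/4893 ≈ 0.613.
Interpolate at f ≈ 0.613 with slerp weights a = sin((1−f)δ)/sin δ ≈ 0.487, b = sin(fδ)/sin δ ≈ 0.728.
p = a·p₁ + b·p₂ ≈ (-0.175, 0.973, -0.151); φ = arcsin(p_z) ≈ -8.71°, λ = atan2(p_y, p_x) ≈ 100.20°.

≈ 8.7°S, 100.2°E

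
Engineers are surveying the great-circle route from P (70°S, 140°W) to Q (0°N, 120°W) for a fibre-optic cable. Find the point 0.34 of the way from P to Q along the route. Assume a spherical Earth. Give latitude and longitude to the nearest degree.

≈ (47°S, 128°W)

Convert each endpoint to a unit vector on the sphere (x = cos φ cos λ, y = cos φ sin λ, z = sin φ).
The central angle between the endpoints is δ = arccos(p₁·p₂) ≈ 1.244 rad (71.3°).
Interpolate at f = 0.34 with slerp weights a = sin((1−f)δ)/sin δ ≈ 0.773, b = sin(fδ)/sin δ ≈ 0.433.
p = a·p₁ + b·p₂ ≈ (-0.419, -0.545, -0.726); φ = arcsin(p_z) ≈ -46.56°, λ = atan2(p_y, p_x) ≈ -127.55°.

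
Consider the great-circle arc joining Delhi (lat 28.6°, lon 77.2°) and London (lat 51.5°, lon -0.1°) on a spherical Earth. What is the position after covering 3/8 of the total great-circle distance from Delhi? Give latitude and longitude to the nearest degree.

Write both endpoints as unit vectors p₁, p₂ with components (cos φ cos λ, cos φ sin λ, sin φ).
The central angle between the endpoints is δ = arccos(p₁·p₂) ≈ 1.053 rad (60.3°).
Interpolate at f = 3/8 with slerp weights a = sin((1−f)δ)/sin δ ≈ 0.704, b = sin(fδ)/sin δ ≈ 0.443.
p = a·p₁ + b·p₂ ≈ (0.413, 0.602, 0.683); φ = arcsin(p_z) ≈ 43.12°, λ = atan2(p_y, p_x) ≈ 55.59°.

≈ lat 43°, lon 56°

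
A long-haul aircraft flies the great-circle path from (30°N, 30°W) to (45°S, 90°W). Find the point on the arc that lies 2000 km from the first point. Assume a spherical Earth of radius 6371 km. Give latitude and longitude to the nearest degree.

Write both endpoints as unit vectors p₁, p₂ with components (cos φ cos λ, cos φ sin λ, sin φ).
The central angle between the endpoints is δ = arccos(p₁·p₂) ≈ 1.618 rad (92.7°). The total great-circle distance is δ·R ≈ 1.618 × 6371 ≈ 10309 km, so the target fraction is f = 2000/10309 ≈ 0.194.
Interpolate at f ≈ 0.194 with slerp weights a = sin((1−f)δ)/sin δ ≈ 0.966, b = sin(fδ)/sin δ ≈ 0.309.
p = a·p₁ + b·p₂ ≈ (0.724, -0.637, 0.264); φ = arcsin(p_z) ≈ 15.32°, λ = atan2(p_y, p_x) ≈ -41.32°.

≈ (15°N, 41°W)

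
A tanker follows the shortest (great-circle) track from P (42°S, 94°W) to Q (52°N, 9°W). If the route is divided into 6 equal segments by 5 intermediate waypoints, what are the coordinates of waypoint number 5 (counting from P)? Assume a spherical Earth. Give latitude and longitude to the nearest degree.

≈ (39°N, 31°W)

Write both endpoints as unit vectors p₁, p₂ with components (cos φ cos λ, cos φ sin λ, sin φ).
The central angle between the endpoints is δ = arccos(p₁·p₂) ≈ 2.080 rad (119.2°).
Interpolate at f = 5/6 with slerp weights a = sin((1−f)δ)/sin δ ≈ 0.389, b = sin(fδ)/sin δ ≈ 1.130.
p = a·p₁ + b·p₂ ≈ (0.667, -0.397, 0.630); φ = arcsin(p_z) ≈ 39.07°, λ = atan2(p_y, p_x) ≈ -30.78°.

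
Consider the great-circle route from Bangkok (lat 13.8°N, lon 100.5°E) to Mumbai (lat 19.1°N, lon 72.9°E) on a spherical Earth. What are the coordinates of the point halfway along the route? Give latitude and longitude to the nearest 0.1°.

From cos δ = sin φ₁ sin φ₂ + cos φ₁ cos φ₂ cos Δλ, the central angle is δ ≈ 0.471 rad (27.0°).
Interpolate at f = 1/2 with slerp weights a = sin((1−f)δ)/sin δ ≈ 0.514, b = sin(fδ)/sin δ ≈ 0.514.
p = a·p₁ + b·p₂ ≈ (0.052, 0.955, 0.291); φ = arcsin(p_z) ≈ 16.91°, λ = atan2(p_y, p_x) ≈ 86.89°.

≈ lat 16.9°N, lon 86.9°E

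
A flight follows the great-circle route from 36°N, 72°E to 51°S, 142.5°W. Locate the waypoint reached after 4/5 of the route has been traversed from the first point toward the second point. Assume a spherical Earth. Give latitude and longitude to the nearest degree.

Convert each endpoint to a unit vector on the sphere (x = cos φ cos λ, y = cos φ sin λ, z = sin φ).
The central angle between the endpoints is δ = arccos(p₁·p₂) ≈ 2.639 rad (151.2°).
Interpolate at f = 4/5 with slerp weights a = sin((1−f)δ)/sin δ ≈ 1.046, b = sin(fδ)/sin δ ≈ 1.780.
p = a·p₁ + b·p₂ ≈ (-0.627, 0.123, -0.769); φ = arcsin(p_z) ≈ -50.26°, λ = atan2(p_y, p_x) ≈ 168.95°.

≈ 50°S, 169°E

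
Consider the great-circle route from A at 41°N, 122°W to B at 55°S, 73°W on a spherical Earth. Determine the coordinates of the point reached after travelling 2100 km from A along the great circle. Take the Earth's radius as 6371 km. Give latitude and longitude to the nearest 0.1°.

≈ 23.7°N, 112.9°W

Convert each endpoint to a unit vector on the sphere (x = cos φ cos λ, y = cos φ sin λ, z = sin φ).
The central angle between the endpoints is δ = arccos(p₁·p₂) ≈ 1.827 rad (104.7°). The total great-circle distance is δ·R ≈ 1.827 × 6371 ≈ 11640 km, so the target fraction is f = 2100/11640 ≈ 0.180.
Interpolate at f ≈ 0.180 with slerp weights a = sin((1−f)δ)/sin δ ≈ 1.031, b = sin(fδ)/sin δ ≈ 0.335.
p = a·p₁ + b·p₂ ≈ (-0.356, -0.843, 0.402); φ = arcsin(p_z) ≈ 23.72°, λ = atan2(p_y, p_x) ≈ -112.90°.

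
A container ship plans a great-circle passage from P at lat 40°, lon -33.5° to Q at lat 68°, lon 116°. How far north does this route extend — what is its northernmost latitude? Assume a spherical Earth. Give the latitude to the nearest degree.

≈ 81°

The great circle lies in the plane with unit normal n̂ = (p₁ × p₂)/|p₁ × p₂|.
Here n̂_z ≈ +0.155; the vertex latitude is φ_max = arccos|n̂_z| ≈ 81.1°.
Check via Clairaut: cos φ_max = |cos φ₁| · sin C = cos(40.0°)·sin(11.7°) ≈ 0.155, again giving ≈ 81.1°.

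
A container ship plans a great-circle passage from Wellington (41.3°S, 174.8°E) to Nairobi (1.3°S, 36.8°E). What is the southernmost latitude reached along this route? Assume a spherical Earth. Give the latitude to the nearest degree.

The great circle lies in the plane with unit normal n̂ = (p₁ × p₂)/|p₁ × p₂|.
Here n̂_z ≈ -0.599; the vertex latitude is φ_max = arccos|n̂_z| ≈ 53.2°.
Check via Clairaut: cos φ_max = |cos φ₁| · sin C = cos(41.3°)·sin(127.2°) ≈ 0.599, again giving ≈ 53.2°.

≈ 53°S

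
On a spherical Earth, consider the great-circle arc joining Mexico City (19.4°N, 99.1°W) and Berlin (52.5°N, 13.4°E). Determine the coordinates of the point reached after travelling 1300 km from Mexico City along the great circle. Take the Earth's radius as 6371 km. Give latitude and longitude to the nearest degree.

Write both endpoints as unit vectors p₁, p₂ with components (cos φ cos λ, cos φ sin λ, sin φ).
The central angle between the endpoints is δ = arccos(p₁·p₂) ≈ 1.527 rad (87.5°). The total great-circle distance is δ·R ≈ 1.527 × 6371 ≈ 9728 km, so the target fraction is f = 1300/9728 ≈ 0.134.
Interpolate at f ≈ 0.134 with slerp weights a = sin((1−f)δ)/sin δ ≈ 0.970, b = sin(fδ)/sin δ ≈ 0.203.
p = a·p₁ + b·p₂ ≈ (-0.025, -0.875, 0.483); φ = arcsin(p_z) ≈ 28.90°, λ = atan2(p_y, p_x) ≈ -91.61°.

≈ 29°N, 92°W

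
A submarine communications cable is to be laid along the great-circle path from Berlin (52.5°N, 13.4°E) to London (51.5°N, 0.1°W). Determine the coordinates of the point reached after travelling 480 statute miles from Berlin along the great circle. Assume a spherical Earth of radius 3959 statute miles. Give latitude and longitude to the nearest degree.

The haversine formula gives a central angle δ ≈ 0.146 rad (8.4°) between the endpoints. The total great-circle distance is δ·R ≈ 0.146 × 3959 ≈ 578 mi, so the target fraction is f = 480/578 ≈ 0.831.
Interpolate at f ≈ 0.831 with slerp weights a = sin((1−f)δ)/sin δ ≈ 0.170, b = sin(fδ)/sin δ ≈ 0.832.
p = a·p₁ + b·p₂ ≈ (0.618, 0.023, 0.786); φ = arcsin(p_z) ≈ 51.78°, λ = atan2(p_y, p_x) ≈ 2.13°.

≈ (52°N, 2°E)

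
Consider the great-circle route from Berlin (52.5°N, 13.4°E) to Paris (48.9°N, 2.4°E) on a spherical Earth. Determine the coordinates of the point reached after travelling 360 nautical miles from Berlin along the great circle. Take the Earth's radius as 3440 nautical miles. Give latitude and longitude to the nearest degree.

The haversine formula gives a central angle δ ≈ 0.137 rad (7.8°) between the endpoints. The total great-circle distance is δ·R ≈ 0.137 × 3440 ≈ 470 nmi, so the target fraction is f = 360/470 ≈ 0.766.
Interpolate at f ≈ 0.766 with slerp weights a = sin((1−f)δ)/sin δ ≈ 0.235, b = sin(fδ)/sin δ ≈ 0.767.
p = a·p₁ + b·p₂ ≈ (0.643, 0.054, 0.764); φ = arcsin(p_z) ≈ 49.83°, λ = atan2(p_y, p_x) ≈ 4.83°.

≈ (50°N, 5°E)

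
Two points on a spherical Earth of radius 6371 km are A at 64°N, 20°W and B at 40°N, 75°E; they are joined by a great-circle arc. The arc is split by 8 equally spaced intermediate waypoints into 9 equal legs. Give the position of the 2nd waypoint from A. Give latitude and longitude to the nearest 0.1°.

≈ 66.4°N, 9.8°E

Convert each endpoint to a unit vector on the sphere (x = cos φ cos λ, y = cos φ sin λ, z = sin φ).
The central angle between the endpoints is δ = arccos(p₁·p₂) ≈ 0.990 rad (56.7°).
Interpolate at f = 2/9 with slerp weights a = sin((1−f)δ)/sin δ ≈ 0.833, b = sin(fδ)/sin δ ≈ 0.261.
p = a·p₁ + b·p₂ ≈ (0.395, 0.068, 0.916); φ = arcsin(p_z) ≈ 66.38°, λ = atan2(p_y, p_x) ≈ 9.82°.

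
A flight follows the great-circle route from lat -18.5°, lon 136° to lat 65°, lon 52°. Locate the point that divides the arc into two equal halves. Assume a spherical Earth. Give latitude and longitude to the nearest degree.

≈ lat 29°, lon 113°

From cos δ = sin φ₁ sin φ₂ + cos φ₁ cos φ₂ cos Δλ, the central angle is δ ≈ 1.819 rad (104.2°).
Interpolate at f = 1/2 with slerp weights a = sin((1−f)δ)/sin δ ≈ 0.814, b = sin(fδ)/sin δ ≈ 0.814.
p = a·p₁ + b·p₂ ≈ (-0.344, 0.807, 0.480); φ = arcsin(p_z) ≈ 28.66°, λ = atan2(p_y, p_x) ≈ 113.05°.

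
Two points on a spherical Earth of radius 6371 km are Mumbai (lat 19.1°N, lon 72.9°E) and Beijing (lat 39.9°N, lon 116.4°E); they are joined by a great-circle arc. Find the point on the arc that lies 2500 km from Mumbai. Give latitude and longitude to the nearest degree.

≈ lat 32°N, lon 93°E

The haversine formula gives a central angle δ ≈ 0.744 rad (42.6°) between the endpoints. The total great-circle distance is δ·R ≈ 0.744 × 6371 ≈ 4740 km, so the target fraction is f = 2500/4740 ≈ 0.527.
Interpolate at f ≈ 0.527 with slerp weights a = sin((1−f)δ)/sin δ ≈ 0.509, b = sin(fδ)/sin δ ≈ 0.565.
p = a·p₁ + b·p₂ ≈ (-0.051, 0.847, 0.529); φ = arcsin(p_z) ≈ 31.91°, λ = atan2(p_y, p_x) ≈ 93.46°.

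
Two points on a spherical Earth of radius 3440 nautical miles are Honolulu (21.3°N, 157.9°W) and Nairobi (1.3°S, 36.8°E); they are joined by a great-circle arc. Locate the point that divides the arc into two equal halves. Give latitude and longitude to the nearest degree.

≈ 53°N, 104°E

The haversine formula gives a central angle δ ≈ 2.712 rad (155.4°) between the endpoints.
Interpolate at f = 1/2 with slerp weights a = sin((1−f)δ)/sin δ ≈ 2.347, b = sin(fδ)/sin δ ≈ 2.347.
p = a·p₁ + b·p₂ ≈ (-0.147, 0.583, 0.799); φ = arcsin(p_z) ≈ 53.05°, λ = atan2(p_y, p_x) ≈ 104.17°.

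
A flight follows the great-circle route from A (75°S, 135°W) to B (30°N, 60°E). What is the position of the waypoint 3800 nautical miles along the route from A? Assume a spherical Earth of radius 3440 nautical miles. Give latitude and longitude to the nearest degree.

The haversine formula gives a central angle δ ≈ 2.345 rad (134.4°) between the endpoints. The total great-circle distance is δ·R ≈ 2.345 × 3440 ≈ 8068 nmi, so the target fraction is f = 3800/8068 ≈ 0.471.
Interpolate at f ≈ 0.471 with slerp weights a = sin((1−f)δ)/sin δ ≈ 1.324, b = sin(fδ)/sin δ ≈ 1.250.
p = a·p₁ + b·p₂ ≈ (0.299, 0.695, -0.654); φ = arcsin(p_z) ≈ -40.82°, λ = atan2(p_y, p_x) ≈ 66.73°.

≈ (41°S, 67°E)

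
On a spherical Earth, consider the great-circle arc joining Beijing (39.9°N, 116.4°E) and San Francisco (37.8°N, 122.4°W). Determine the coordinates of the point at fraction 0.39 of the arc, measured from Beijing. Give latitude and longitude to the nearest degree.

Write both endpoints as unit vectors p₁, p₂ with components (cos φ cos λ, cos φ sin λ, sin φ).
The central angle between the endpoints is δ = arccos(p₁·p₂) ≈ 1.492 rad (85.5°).
Interpolate at f = 0.39 with slerp weights a = sin((1−f)δ)/sin δ ≈ 0.792, b = sin(fδ)/sin δ ≈ 0.551.
p = a·p₁ + b·p₂ ≈ (-0.503, 0.176, 0.846); φ = arcsin(p_z) ≈ 57.76°, λ = atan2(p_y, p_x) ≈ 160.69°.

≈ 58°N, 161°E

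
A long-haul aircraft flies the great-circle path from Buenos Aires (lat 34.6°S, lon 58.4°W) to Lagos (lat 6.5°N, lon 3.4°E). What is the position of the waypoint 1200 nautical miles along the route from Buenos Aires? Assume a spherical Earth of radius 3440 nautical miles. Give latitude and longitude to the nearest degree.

The haversine formula gives a central angle δ ≈ 1.243 rad (71.2°) between the endpoints. The total great-circle distance is δ·R ≈ 1.243 × 3440 ≈ 4275 nmi, so the target fraction is f = 1200/4275 ≈ 0.281.
Interpolate at f ≈ 0.281 with slerp weights a = sin((1−f)δ)/sin δ ≈ 0.823, b = sin(fδ)/sin δ ≈ 0.361.
p = a·p₁ + b·p₂ ≈ (0.713, -0.556, -0.427); φ = arcsin(p_z) ≈ -25.26°, λ = atan2(p_y, p_x) ≈ -37.94°.

≈ lat 25°S, lon 38°W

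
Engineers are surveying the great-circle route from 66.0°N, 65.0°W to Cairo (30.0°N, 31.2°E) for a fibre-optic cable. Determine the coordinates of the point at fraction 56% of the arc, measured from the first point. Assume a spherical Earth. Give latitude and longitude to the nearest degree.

≈ 54°N, 10°E

The haversine formula gives a central angle δ ≈ 1.139 rad (65.2°) between the endpoints.
Interpolate at f = 0.56 with slerp weights a = sin((1−f)δ)/sin δ ≈ 0.529, b = sin(fδ)/sin δ ≈ 0.656.
p = a·p₁ + b·p₂ ≈ (0.577, 0.099, 0.811); φ = arcsin(p_z) ≈ 54.20°, λ = atan2(p_y, p_x) ≈ 9.76°.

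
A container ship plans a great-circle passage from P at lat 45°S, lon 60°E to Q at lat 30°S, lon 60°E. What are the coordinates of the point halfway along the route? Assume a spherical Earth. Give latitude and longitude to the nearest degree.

From cos δ = sin φ₁ sin φ₂ + cos φ₁ cos φ₂ cos Δλ, the central angle is δ ≈ 0.262 rad (15.0°).
Interpolate at f = 1/2 with slerp weights a = sin((1−f)δ)/sin δ ≈ 0.504, b = sin(fδ)/sin δ ≈ 0.504.
p = a·p₁ + b·p₂ ≈ (0.397, 0.687, -0.609); φ = arcsin(p_z) ≈ -37.50°, λ = atan2(p_y, p_x) ≈ 60.00°.

≈ lat 37°S, lon 60°E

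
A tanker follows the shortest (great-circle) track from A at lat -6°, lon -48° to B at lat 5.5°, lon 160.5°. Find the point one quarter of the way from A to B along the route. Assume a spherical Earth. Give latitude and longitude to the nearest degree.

≈ lat -4°, lon -86°

Write both endpoints as unit vectors p₁, p₂ with components (cos φ cos λ, cos φ sin λ, sin φ).
The central angle between the endpoints is δ = arccos(p₁·p₂) ≈ 2.647 rad (151.6°).
Interpolate at f = 1/4 with slerp weights a = sin((1−f)δ)/sin δ ≈ 1.927, b = sin(fδ)/sin δ ≈ 1.294.
p = a·p₁ + b·p₂ ≈ (0.069, -0.995, -0.077); φ = arcsin(p_z) ≈ -4.44°, λ = atan2(p_y, p_x) ≈ -86.04°.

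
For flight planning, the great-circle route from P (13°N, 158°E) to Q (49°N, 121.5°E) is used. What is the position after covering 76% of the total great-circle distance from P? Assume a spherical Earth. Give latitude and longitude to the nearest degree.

≈ (41°N, 133°E)

Write both endpoints as unit vectors p₁, p₂ with components (cos φ cos λ, cos φ sin λ, sin φ).
The central angle between the endpoints is δ = arccos(p₁·p₂) ≈ 0.818 rad (46.9°).
Interpolate at f = 0.76 with slerp weights a = sin((1−f)δ)/sin δ ≈ 0.267, b = sin(fδ)/sin δ ≈ 0.798.
p = a·p₁ + b·p₂ ≈ (-0.515, 0.544, 0.662); φ = arcsin(p_z) ≈ 41.49°, λ = atan2(p_y, p_x) ≈ 133.43°.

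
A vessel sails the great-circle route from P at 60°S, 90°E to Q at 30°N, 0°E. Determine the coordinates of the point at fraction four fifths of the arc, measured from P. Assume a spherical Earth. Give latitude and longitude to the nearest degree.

Convert each endpoint to a unit vector on the sphere (x = cos φ cos λ, y = cos φ sin λ, z = sin φ).
The central angle between the endpoints is δ = arccos(p₁·p₂) ≈ 2.019 rad (115.7°).
Interpolate at f = 4/5 with slerp weights a = sin((1−f)δ)/sin δ ≈ 0.436, b = sin(fδ)/sin δ ≈ 1.108.
p = a·p₁ + b·p₂ ≈ (0.960, 0.218, 0.177); φ = arcsin(p_z) ≈ 10.18°, λ = atan2(p_y, p_x) ≈ 12.79°.

≈ 10°N, 13°E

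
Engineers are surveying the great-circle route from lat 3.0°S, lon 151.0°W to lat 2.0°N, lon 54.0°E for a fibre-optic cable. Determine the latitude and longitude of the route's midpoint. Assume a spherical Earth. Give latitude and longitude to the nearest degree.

≈ lat 2°S, lon 131°E

The haversine formula gives a central angle δ ≈ 2.705 rad (155.0°) between the endpoints.
Interpolate at f = 1/2 with slerp weights a = sin((1−f)δ)/sin δ ≈ 2.311, b = sin(fδ)/sin δ ≈ 2.311.
p = a·p₁ + b·p₂ ≈ (-0.661, 0.749, -0.040); φ = arcsin(p_z) ≈ -2.31°, λ = atan2(p_y, p_x) ≈ 131.40°.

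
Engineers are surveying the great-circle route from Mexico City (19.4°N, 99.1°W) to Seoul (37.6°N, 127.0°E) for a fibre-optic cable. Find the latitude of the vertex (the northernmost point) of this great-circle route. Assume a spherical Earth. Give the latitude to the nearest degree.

The great circle lies in the plane with unit normal n̂ = (p₁ × p₂)/|p₁ × p₂|.
Here n̂_z ≈ -0.567; the vertex latitude is φ_max = arccos|n̂_z| ≈ 55.4°.
Check via Clairaut: cos φ_max = |cos φ₁| · sin C = cos(19.4°)·sin(37.0°) ≈ 0.567, again giving ≈ 55.4°.

≈ 55°N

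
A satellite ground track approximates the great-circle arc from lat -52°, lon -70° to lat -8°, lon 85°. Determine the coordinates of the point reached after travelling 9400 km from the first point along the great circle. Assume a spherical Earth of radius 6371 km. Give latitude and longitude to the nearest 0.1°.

≈ lat -38.1°, lon 73.8°

The haversine formula gives a central angle δ ≈ 2.030 rad (116.3°) between the endpoints. The total great-circle distance is δ·R ≈ 2.030 × 6371 ≈ 12931 km, so the target fraction is f = 9400/12931 ≈ 0.727.
Interpolate at f ≈ 0.727 with slerp weights a = sin((1−f)δ)/sin δ ≈ 0.587, b = sin(fδ)/sin δ ≈ 1.110.
p = a·p₁ + b·p₂ ≈ (0.219, 0.756, -0.617); φ = arcsin(p_z) ≈ -38.10°, λ = atan2(p_y, p_x) ≈ 73.81°.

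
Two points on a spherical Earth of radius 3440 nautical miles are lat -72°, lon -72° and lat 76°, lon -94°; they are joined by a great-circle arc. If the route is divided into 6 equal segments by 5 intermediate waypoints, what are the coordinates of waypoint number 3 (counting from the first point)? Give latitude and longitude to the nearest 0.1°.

≈ lat 2.0°, lon -81.6°

Write both endpoints as unit vectors p₁, p₂ with components (cos φ cos λ, cos φ sin λ, sin φ).
The central angle between the endpoints is δ = arccos(p₁·p₂) ≈ 2.593 rad (148.6°).
Interpolate at f = 3/6 with slerp weights a = sin((1−f)δ)/sin δ ≈ 1.847, b = sin(fδ)/sin δ ≈ 1.847.
p = a·p₁ + b·p₂ ≈ (0.145, -0.989, 0.036); φ = arcsin(p_z) ≈ 2.04°, λ = atan2(p_y, p_x) ≈ -81.64°.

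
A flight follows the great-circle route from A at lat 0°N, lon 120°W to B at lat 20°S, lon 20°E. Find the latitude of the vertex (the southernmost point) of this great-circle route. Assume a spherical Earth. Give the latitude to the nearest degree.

The great circle lies in the plane with unit normal n̂ = (p₁ × p₂)/|p₁ × p₂|.
Here n̂_z ≈ +0.870; the vertex latitude is φ_max = arccos|n̂_z| ≈ 29.5°.
Check via Clairaut: cos φ_max = |cos φ₁| · sin C = cos(0.0°)·sin(119.5°) ≈ 0.870, again giving ≈ 29.5°.

≈ 30°S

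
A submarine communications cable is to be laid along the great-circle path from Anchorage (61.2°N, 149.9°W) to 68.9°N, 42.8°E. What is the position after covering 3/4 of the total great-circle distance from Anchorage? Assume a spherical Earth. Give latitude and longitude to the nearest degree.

≈ 81°N, 54°E

Convert each endpoint to a unit vector on the sphere (x = cos φ cos λ, y = cos φ sin λ, z = sin φ).
The central angle between the endpoints is δ = arccos(p₁·p₂) ≈ 0.865 rad (49.6°).
Interpolate at f = 3/4 with slerp weights a = sin((1−f)δ)/sin δ ≈ 0.282, b = sin(fδ)/sin δ ≈ 0.794.
p = a·p₁ + b·p₂ ≈ (0.092, 0.126, 0.988); φ = arcsin(p_z) ≈ 81.02°, λ = atan2(p_y, p_x) ≈ 53.82°.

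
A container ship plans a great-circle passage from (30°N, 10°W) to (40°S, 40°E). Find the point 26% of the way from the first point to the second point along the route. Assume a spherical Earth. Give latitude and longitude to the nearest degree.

≈ (12°N, 3°E)

From cos δ = sin φ₁ sin φ₂ + cos φ₁ cos φ₂ cos Δλ, the central angle is δ ≈ 1.466 rad (84.0°).
Interpolate at f = 0.26 with slerp weights a = sin((1−f)δ)/sin δ ≈ 0.889, b = sin(fδ)/sin δ ≈ 0.374.
p = a·p₁ + b·p₂ ≈ (0.978, 0.050, 0.204); φ = arcsin(p_z) ≈ 11.78°, λ = atan2(p_y, p_x) ≈ 2.95°.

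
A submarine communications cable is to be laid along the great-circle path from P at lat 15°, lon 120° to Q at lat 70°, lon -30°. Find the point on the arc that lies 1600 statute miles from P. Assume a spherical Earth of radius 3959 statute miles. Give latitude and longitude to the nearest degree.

The haversine formula gives a central angle δ ≈ 1.614 rad (92.5°) between the endpoints. The total great-circle distance is δ·R ≈ 1.614 × 3959 ≈ 6389 mi, so the target fraction is f = 1600/6389 ≈ 0.250.
Interpolate at f ≈ 0.250 with slerp weights a = sin((1−f)δ)/sin δ ≈ 0.936, b = sin(fδ)/sin δ ≈ 0.394.
p = a·p₁ + b·p₂ ≈ (-0.336, 0.716, 0.612); φ = arcsin(p_z) ≈ 37.75°, λ = atan2(p_y, p_x) ≈ 115.12°.

≈ lat 38°, lon 115°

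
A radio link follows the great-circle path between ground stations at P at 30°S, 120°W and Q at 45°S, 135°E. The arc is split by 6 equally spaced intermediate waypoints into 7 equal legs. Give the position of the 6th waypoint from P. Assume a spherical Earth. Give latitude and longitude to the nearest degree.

From cos δ = sin φ₁ sin φ₂ + cos φ₁ cos φ₂ cos Δλ, the central angle is δ ≈ 1.374 rad (78.8°).
Interpolate at f = 6/7 with slerp weights a = sin((1−f)δ)/sin δ ≈ 0.199, b = sin(fδ)/sin δ ≈ 0.942.
p = a·p₁ + b·p₂ ≈ (-0.557, 0.322, -0.766); φ = arcsin(p_z) ≈ -49.96°, λ = atan2(p_y, p_x) ≈ 149.99°.

≈ 50°S, 150°E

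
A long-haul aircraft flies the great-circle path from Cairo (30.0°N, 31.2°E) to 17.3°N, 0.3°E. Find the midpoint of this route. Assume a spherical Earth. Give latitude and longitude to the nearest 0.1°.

≈ 24.4°N, 15.0°E

Write both endpoints as unit vectors p₁, p₂ with components (cos φ cos λ, cos φ sin λ, sin φ).
The central angle between the endpoints is δ = arccos(p₁·p₂) ≈ 0.539 rad (30.9°).
Interpolate at f = 1/2 with slerp weights a = sin((1−f)δ)/sin δ ≈ 0.519, b = sin(fδ)/sin δ ≈ 0.519.
p = a·p₁ + b·p₂ ≈ (0.880, 0.235, 0.414); φ = arcsin(p_z) ≈ 24.43°, λ = atan2(p_y, p_x) ≈ 14.98°.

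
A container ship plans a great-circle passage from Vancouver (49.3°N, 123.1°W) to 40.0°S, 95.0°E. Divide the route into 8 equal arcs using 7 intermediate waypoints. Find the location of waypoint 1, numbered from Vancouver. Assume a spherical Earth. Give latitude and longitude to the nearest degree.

≈ 47°N, 152°W

Convert each endpoint to a unit vector on the sphere (x = cos φ cos λ, y = cos φ sin λ, z = sin φ).
The central angle between the endpoints is δ = arccos(p₁·p₂) ≈ 2.648 rad (151.7°).
Interpolate at f = 1/8 with slerp weights a = sin((1−f)δ)/sin δ ≈ 1.549, b = sin(fδ)/sin δ ≈ 0.685.
p = a·p₁ + b·p₂ ≈ (-0.597, -0.323, 0.734); φ = arcsin(p_z) ≈ 47.22°, λ = atan2(p_y, p_x) ≈ -151.58°.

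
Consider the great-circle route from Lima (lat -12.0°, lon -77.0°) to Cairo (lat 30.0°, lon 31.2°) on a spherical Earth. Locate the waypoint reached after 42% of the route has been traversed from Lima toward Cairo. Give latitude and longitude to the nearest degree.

≈ lat 11°, lon -36°

Convert each endpoint to a unit vector on the sphere (x = cos φ cos λ, y = cos φ sin λ, z = sin φ).
The central angle between the endpoints is δ = arccos(p₁·p₂) ≈ 1.948 rad (111.6°).
Interpolate at f = 0.42 with slerp weights a = sin((1−f)δ)/sin δ ≈ 0.973, b = sin(fδ)/sin δ ≈ 0.785.
p = a·p₁ + b·p₂ ≈ (0.796, -0.575, 0.190); φ = arcsin(p_z) ≈ 10.97°, λ = atan2(p_y, p_x) ≈ -35.85°.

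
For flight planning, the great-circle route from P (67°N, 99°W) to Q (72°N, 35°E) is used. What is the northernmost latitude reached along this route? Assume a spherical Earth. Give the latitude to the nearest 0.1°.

The great circle lies in the plane with unit normal n̂ = (p₁ × p₂)/|p₁ × p₂|.
Here n̂_z ≈ +0.142; the vertex latitude is φ_max = arccos|n̂_z| ≈ 81.8°.
Check via Clairaut: cos φ_max = |cos φ₁| · sin C = cos(67.0°)·sin(21.3°) ≈ 0.142, again giving ≈ 81.8°.

≈ 81.8°N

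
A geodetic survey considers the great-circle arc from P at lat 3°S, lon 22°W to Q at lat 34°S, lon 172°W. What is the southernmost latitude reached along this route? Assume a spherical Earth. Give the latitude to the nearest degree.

The great circle lies in the plane with unit normal n̂ = (p₁ × p₂)/|p₁ × p₂|.
Here n̂_z ≈ -0.570; the vertex latitude is φ_max = arccos|n̂_z| ≈ 55.2°.
Check via Clairaut: cos φ_max = |cos φ₁| · sin C = cos(3.0°)·sin(145.2°) ≈ 0.570, again giving ≈ 55.2°.

≈ 55°S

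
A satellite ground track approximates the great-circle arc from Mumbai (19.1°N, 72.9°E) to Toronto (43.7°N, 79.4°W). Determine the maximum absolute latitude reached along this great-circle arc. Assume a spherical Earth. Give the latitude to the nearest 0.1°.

≈ 69.9°N

The great circle lies in the plane with unit normal n̂ = (p₁ × p₂)/|p₁ × p₂|.
Here n̂_z ≈ -0.343; the vertex latitude is φ_max = arccos|n̂_z| ≈ 69.9°.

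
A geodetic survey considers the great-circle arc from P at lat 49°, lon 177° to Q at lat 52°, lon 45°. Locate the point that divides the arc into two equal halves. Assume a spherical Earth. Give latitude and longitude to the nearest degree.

Convert each endpoint to a unit vector on the sphere (x = cos φ cos λ, y = cos φ sin λ, z = sin φ).
The central angle between the endpoints is δ = arccos(p₁·p₂) ≈ 1.240 rad (71.1°).
Interpolate at f = 1/2 with slerp weights a = sin((1−f)δ)/sin δ ≈ 0.614, b = sin(fδ)/sin δ ≈ 0.614.
p = a·p₁ + b·p₂ ≈ (-0.135, 0.289, 0.948); φ = arcsin(p_z) ≈ 71.42°, λ = atan2(p_y, p_x) ≈ 115.08°.

≈ lat 71°, lon 115°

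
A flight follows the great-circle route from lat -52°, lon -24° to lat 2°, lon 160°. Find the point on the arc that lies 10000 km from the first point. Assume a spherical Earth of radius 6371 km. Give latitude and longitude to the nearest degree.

≈ lat -38°, lon 163°

Convert each endpoint to a unit vector on the sphere (x = cos φ cos λ, y = cos φ sin λ, z = sin φ).
The central angle between the endpoints is δ = arccos(p₁·p₂) ≈ 2.267 rad (129.9°). The total great-circle distance is δ·R ≈ 2.267 × 6371 ≈ 14443 km, so the target fraction is f = 10000/14443 ≈ 0.692.
Interpolate at f ≈ 0.692 with slerp weights a = sin((1−f)δ)/sin δ ≈ 0.837, b = sin(fδ)/sin δ ≈ 1.303.
p = a·p₁ + b·p₂ ≈ (-0.753, 0.236, -0.614); φ = arcsin(p_z) ≈ -37.88°, λ = atan2(p_y, p_x) ≈ 162.61°.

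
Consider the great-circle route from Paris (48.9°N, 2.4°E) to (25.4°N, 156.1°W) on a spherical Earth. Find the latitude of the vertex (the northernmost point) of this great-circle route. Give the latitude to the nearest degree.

The great circle lies in the plane with unit normal n̂ = (p₁ × p₂)/|p₁ × p₂|.
Here n̂_z ≈ -0.224; the vertex latitude is φ_max = arccos|n̂_z| ≈ 77.1°.
Check via Clairaut: cos φ_max = |cos φ₁| · sin C = cos(48.9°)·sin(19.9°) ≈ 0.224, again giving ≈ 77.1°.

≈ 77°N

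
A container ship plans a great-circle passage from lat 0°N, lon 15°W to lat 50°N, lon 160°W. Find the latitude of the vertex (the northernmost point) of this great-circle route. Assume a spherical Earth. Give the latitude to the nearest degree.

The great circle lies in the plane with unit normal n̂ = (p₁ × p₂)/|p₁ × p₂|.
Here n̂_z ≈ -0.434; the vertex latitude is φ_max = arccos|n̂_z| ≈ 64.3°.
Check via Clairaut: cos φ_max = |cos φ₁| · sin C = cos(0.0°)·sin(25.7°) ≈ 0.434, again giving ≈ 64.3°.

≈ 64°N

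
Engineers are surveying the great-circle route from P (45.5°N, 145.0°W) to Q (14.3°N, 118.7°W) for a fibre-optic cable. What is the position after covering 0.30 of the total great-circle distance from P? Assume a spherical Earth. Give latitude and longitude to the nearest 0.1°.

Convert each endpoint to a unit vector on the sphere (x = cos φ cos λ, y = cos φ sin λ, z = sin φ).
The central angle between the endpoints is δ = arccos(p₁·p₂) ≈ 0.668 rad (38.3°).
Interpolate at f = 0.30 with slerp weights a = sin((1−f)δ)/sin δ ≈ 0.728, b = sin(fδ)/sin δ ≈ 0.321.
p = a·p₁ + b·p₂ ≈ (-0.567, -0.566, 0.598); φ = arcsin(p_z) ≈ 36.76°, λ = atan2(p_y, p_x) ≈ -135.08°.

≈ (36.8°N, 135.1°W)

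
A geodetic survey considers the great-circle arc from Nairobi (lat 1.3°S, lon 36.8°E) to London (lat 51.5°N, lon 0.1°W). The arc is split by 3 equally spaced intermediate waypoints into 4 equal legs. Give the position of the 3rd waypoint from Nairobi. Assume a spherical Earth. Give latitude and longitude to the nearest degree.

≈ lat 39°N, lon 13°E

Convert each endpoint to a unit vector on the sphere (x = cos φ cos λ, y = cos φ sin λ, z = sin φ).
The central angle between the endpoints is δ = arccos(p₁·p₂) ≈ 1.070 rad (61.3°).
Interpolate at f = 3/4 with slerp weights a = sin((1−f)δ)/sin δ ≈ 0.301, b = sin(fδ)/sin δ ≈ 0.820.
p = a·p₁ + b·p₂ ≈ (0.752, 0.180, 0.635); φ = arcsin(p_z) ≈ 39.40°, λ = atan2(p_y, p_x) ≈ 13.44°.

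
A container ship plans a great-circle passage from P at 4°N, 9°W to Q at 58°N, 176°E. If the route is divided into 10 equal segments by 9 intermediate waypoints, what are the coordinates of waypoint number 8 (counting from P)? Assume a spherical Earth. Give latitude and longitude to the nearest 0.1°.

The haversine formula gives a central angle δ ≈ 2.057 rad (117.9°) between the endpoints.
Interpolate at f = 8/10 with slerp weights a = sin((1−f)δ)/sin δ ≈ 0.452, b = sin(fδ)/sin δ ≈ 1.128.
p = a·p₁ + b·p₂ ≈ (-0.151, -0.029, 0.988); φ = arcsin(p_z) ≈ 81.18°, λ = atan2(p_y, p_x) ≈ -169.13°.

≈ 81.2°N, 169.1°W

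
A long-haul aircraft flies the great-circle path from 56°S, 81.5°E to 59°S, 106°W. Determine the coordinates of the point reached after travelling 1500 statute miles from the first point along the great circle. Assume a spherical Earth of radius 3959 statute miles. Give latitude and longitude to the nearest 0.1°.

Write both endpoints as unit vectors p₁, p₂ with components (cos φ cos λ, cos φ sin λ, sin φ).
The central angle between the endpoints is δ = arccos(p₁·p₂) ≈ 1.132 rad (64.8°). The total great-circle distance is δ·R ≈ 1.132 × 3959 ≈ 4481 mi, so the target fraction is f = 1500/4481 ≈ 0.335.
Interpolate at f ≈ 0.335 with slerp weights a = sin((1−f)δ)/sin δ ≈ 0.755, b = sin(fδ)/sin δ ≈ 0.409.
p = a·p₁ + b·p₂ ≈ (0.004, 0.215, -0.977); φ = arcsin(p_z) ≈ -77.56°, λ = atan2(p_y, p_x) ≈ 88.82°.

≈ 77.6°S, 88.8°E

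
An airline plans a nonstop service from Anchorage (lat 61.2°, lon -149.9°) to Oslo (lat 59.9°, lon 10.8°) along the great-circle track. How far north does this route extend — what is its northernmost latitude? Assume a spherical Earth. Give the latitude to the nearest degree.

The great circle lies in the plane with unit normal n̂ = (p₁ × p₂)/|p₁ × p₂|.
Here n̂_z ≈ +0.094; the vertex latitude is φ_max = arccos|n̂_z| ≈ 84.6°.

≈ 85°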